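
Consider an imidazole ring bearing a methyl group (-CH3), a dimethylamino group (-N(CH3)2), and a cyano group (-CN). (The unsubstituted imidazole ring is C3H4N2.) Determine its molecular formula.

C7H10N4

Atom tally by fragment:
  imidazole ring core → C:3 H:4 N:2
  (− 3 ring H displaced by substituents)
  + CH3 → C:1 H:3
  + N(CH3)2 → N:1 C:2 H:6
  + CN → C:1 N:1
Element totals:
  C: 7
  H: 10
  N: 4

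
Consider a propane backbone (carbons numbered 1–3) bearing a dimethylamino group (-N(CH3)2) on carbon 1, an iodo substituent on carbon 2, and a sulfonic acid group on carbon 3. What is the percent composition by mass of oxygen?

16.37%

Atom tally by fragment:
  (CH3)2NCH2 → C:3 H:8 N:1
  CH(I) → C:1 H:1 I:1
  CH2SO3H → C:1 H:3 S:1 O:3
Element totals:
  C: 5
  H: 12
  I: 1
  N: 1
  O: 3
  S: 1
Molecular formula: C5H12INO3S.
Molar mass = 293.119 g/mol.
Mass from O: 3 × 15.999 = 47.997 g/mol.
%O = 47.997 / 293.119 × 100 = 16.37%.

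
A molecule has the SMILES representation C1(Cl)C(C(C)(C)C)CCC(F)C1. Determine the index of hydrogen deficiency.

1

Atom tally by fragment:
  cyclohexane ring core → C:6 H:12
  (− 3 ring H displaced by substituents)
  + Cl → Cl:1
  + C(CH3)3 → C:4 H:9
  + F → F:1
Element totals:
  C: 10
  H: 18
  Cl: 1
  F: 1
Molecular formula: C10H18ClF.
DoU = (2C + 2 + N − H − X) / 2 = (2·10 + 2 + 0 − 18 − 2) / 2 = 1.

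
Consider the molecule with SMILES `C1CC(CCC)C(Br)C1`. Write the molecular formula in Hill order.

Atom tally by fragment:
  cyclopentane ring core → C:5 H:10
  (− 2 ring H displaced by substituents)
  + CH2CH2CH3 → C:3 H:7
  + Br → Br:1
Element totals:
  C: 8
  H: 15
  Br: 1

C8H15Br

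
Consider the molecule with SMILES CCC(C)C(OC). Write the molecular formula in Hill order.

C6H14O

Atom tally by fragment:
  CH3 → C:1 H:3
  CH2 → C:1 H:2
  CH(CH3) → C:2 H:4
  CH2OCH3 → C:2 H:5 O:1
Element totals:
  C: 6
  H: 14
  O: 1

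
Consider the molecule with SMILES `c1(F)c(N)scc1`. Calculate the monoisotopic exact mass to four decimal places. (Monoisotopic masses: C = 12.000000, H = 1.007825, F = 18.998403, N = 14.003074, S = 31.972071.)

Atom tally by fragment:
  thiophene ring core → C:4 H:4 S:1
  (− 2 ring H displaced by substituents)
  + F → F:1
  + NH2 → N:1 H:2
Element totals:
  C: 4
  H: 4
  F: 1
  N: 1
  S: 1
Molecular formula: C4H4FNS.
  M = 4(12.0) + 4(1.007825) + 18.998403 + 14.003074 + 31.972071
    = 48.000000 + 4.031300 + 18.998403 + 14.003074 + 31.972071 = 117.004848

117.0048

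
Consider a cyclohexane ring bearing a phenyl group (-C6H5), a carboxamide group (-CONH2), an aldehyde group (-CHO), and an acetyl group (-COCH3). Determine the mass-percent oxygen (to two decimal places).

Atom tally by fragment:
  cyclohexane ring core → C:6 H:12
  (− 4 ring H displaced by substituents)
  + C6H5 → C:6 H:5
  + CONH2 → C:1 H:2 O:1 N:1
  + CHO → C:1 H:1 O:1
  + COCH3 → C:2 H:3 O:1
Element totals:
  C: 16
  H: 19
  N: 1
  O: 3
Molecular formula: C16H19NO3.
Molar mass = 273.332 g/mol.
Mass from O: 3 × 15.999 = 47.997 g/mol.
%O = 47.997 / 273.332 × 100 = 17.56%.

17.56%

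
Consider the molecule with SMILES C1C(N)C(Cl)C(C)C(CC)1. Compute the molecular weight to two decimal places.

161.67 g/mol

Atom tally by fragment:
  cyclopentane ring core → C:5 H:10
  (− 4 ring H displaced by substituents)
  + NH2 → N:1 H:2
  + Cl → Cl:1
  + CH3 → C:1 H:3
  + C2H5 → C:2 H:5
Element totals:
  C: 8
  H: 16
  Cl: 1
  N: 1
Molecular formula: C8H16ClN.
  M = 8(12.011) + 16(1.008) + 35.45 + 14.007
    = 96.088 + 16.128 + 35.450 + 14.007 = 161.673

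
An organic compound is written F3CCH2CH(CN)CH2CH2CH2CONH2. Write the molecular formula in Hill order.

C8H11F3N2O

Element totals:
  C: 8
  H: 11
  F: 3
  N: 2
  O: 1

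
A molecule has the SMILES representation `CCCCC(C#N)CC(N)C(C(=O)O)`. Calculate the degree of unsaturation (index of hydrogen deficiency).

Atom tally by fragment:
  CH3 → C:1 H:3
  CH2 → C:1 H:2
  CH2 → C:1 H:2
  CH2 → C:1 H:2
  CH(CN) → C:2 H:1 N:1
  CH2 → C:1 H:2
  CH(NH2) → C:1 H:3 N:1
  CH2COOH → C:2 H:3 O:2
Element totals:
  C: 10
  H: 18
  N: 2
  O: 2
Molecular formula: C10H18N2O2.
DoU = (2C + 2 + N − H − X) / 2 = (2·10 + 2 + 2 − 18 − 0) / 2 = 3.

3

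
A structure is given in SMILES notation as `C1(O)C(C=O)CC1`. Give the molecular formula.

C5H8O2

Atom tally by fragment:
  cyclobutane ring core → C:4 H:8
  (− 2 ring H displaced by substituents)
  + OH → O:1 H:1
  + CHO → C:1 H:1 O:1
Element totals:
  C: 5
  H: 8
  O: 2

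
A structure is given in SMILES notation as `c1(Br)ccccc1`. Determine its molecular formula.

Atom tally by fragment:
  benzene ring core → C:6 H:6
  (− 1 ring H displaced by substituents)
  + Br → Br:1
Element totals:
  C: 6
  H: 5
  Br: 1

C6H5Br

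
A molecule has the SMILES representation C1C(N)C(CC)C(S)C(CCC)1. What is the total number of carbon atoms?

10

Atom tally by fragment:
  cyclopentane ring core → C:5 H:10
  (− 4 ring H displaced by substituents)
  + NH2 → N:1 H:2
  + C2H5 → C:2 H:5
  + SH → S:1 H:1
  + CH2CH2CH3 → C:3 H:7
Element totals:
  C: 10
  H: 21
  N: 1
  S: 1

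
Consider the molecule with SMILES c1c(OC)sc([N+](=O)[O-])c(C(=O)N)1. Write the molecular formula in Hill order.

Atom tally by fragment:
  thiophene ring core → C:4 H:4 S:1
  (− 3 ring H displaced by substituents)
  + OCH3 → C:1 H:3 O:1
  + NO2 → N:1 O:2
  + CONH2 → C:1 H:2 O:1 N:1
Element totals:
  C: 6
  H: 6
  N: 2
  O: 4
  S: 1

C6H6N2O4S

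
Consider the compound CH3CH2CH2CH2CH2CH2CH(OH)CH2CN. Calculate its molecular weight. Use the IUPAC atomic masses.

Atom tally by fragment:
  CH3 → C:1 H:3
  CH2 → C:1 H:2
  CH2 → C:1 H:2
  CH2 → C:1 H:2
  CH2 → C:1 H:2
  CH2 → C:1 H:2
  CH(OH) → C:1 H:2 O:1
  CH2CN → C:2 H:2 N:1
Element totals:
  C: 9
  H: 17
  N: 1
  O: 1
Molecular formula: C9H17NO.
  M = 9(12.011) + 17(1.008) + 14.007 + 15.999
    = 108.099 + 17.136 + 14.007 + 15.999 = 155.241

155.24 g/mol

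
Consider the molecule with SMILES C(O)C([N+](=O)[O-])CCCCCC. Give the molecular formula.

Atom tally by fragment:
  HOCH2 → C:1 H:3 O:1
  CH(NO2) → C:1 H:1 N:1 O:2
  CH2 → C:1 H:2
  CH2 → C:1 H:2
  CH2 → C:1 H:2
  CH2 → C:1 H:2
  CH2 → C:1 H:2
  CH3 → C:1 H:3
Element totals:
  C: 8
  H: 17
  N: 1
  O: 3

C8H17NO3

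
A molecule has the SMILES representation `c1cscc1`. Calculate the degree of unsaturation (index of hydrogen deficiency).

Atom tally by fragment:
  thiophene ring core → C:4 H:4 S:1
Element totals:
  C: 4
  H: 4
  S: 1
Molecular formula: C4H4S.
DoU = (2C + 2 + N − H − X) / 2 = (2·4 + 2 + 0 − 4 − 0) / 2 = 3.

3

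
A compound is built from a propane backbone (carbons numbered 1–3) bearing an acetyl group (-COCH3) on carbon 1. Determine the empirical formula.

Atom tally by fragment:
  CH3COCH2 → C:3 H:5 O:1
  CH2 → C:1 H:2
  CH3 → C:1 H:3
Element totals:
  C: 5
  H: 10
  O: 1
Molecular formula: C5H10O.
gcd of subscripts (5, 10, 1) = 1, so the empirical formula equals the molecular formula.

C5H10O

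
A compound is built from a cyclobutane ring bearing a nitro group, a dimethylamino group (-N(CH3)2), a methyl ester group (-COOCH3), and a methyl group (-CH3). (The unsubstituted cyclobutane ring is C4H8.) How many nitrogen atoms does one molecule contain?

2

Atom tally by fragment:
  cyclobutane ring core → C:4 H:8
  (− 4 ring H displaced by substituents)
  + NO2 → N:1 O:2
  + N(CH3)2 → N:1 C:2 H:6
  + COOCH3 → C:2 H:3 O:2
  + CH3 → C:1 H:3
Element totals:
  C: 9
  H: 16
  N: 2
  O: 4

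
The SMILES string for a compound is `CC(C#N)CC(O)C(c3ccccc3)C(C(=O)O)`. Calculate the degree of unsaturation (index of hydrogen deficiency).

Atom tally by fragment:
  CH3 → C:1 H:3
  CH(CN) → C:2 H:1 N:1
  CH2 → C:1 H:2
  CH(OH) → C:1 H:2 O:1
  CH(C6H5) → C:7 H:6
  CH2COOH → C:2 H:3 O:2
Element totals:
  C: 14
  H: 17
  N: 1
  O: 3
Molecular formula: C14H17NO3.
DoU = (2C + 2 + N − H − X) / 2 = (2·14 + 2 + 1 − 17 − 0) / 2 = 7.

7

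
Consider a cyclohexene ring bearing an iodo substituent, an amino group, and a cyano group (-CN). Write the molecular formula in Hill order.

C7H9IN2

Atom tally by fragment:
  cyclohexene ring core → C:6 H:10
  (− 3 ring H displaced by substituents)
  + I → I:1
  + NH2 → N:1 H:2
  + CN → C:1 N:1
Element totals:
  C: 7
  H: 9
  I: 1
  N: 2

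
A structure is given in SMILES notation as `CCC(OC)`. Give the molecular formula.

C4H10O

Atom tally by fragment:
  CH3 → C:1 H:3
  CH2 → C:1 H:2
  CH2OCH3 → C:2 H:5 O:1
Element totals:
  C: 4
  H: 10
  O: 1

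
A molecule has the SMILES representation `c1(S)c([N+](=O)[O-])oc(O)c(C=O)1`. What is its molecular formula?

C5H3NO5S

Atom tally by fragment:
  furan ring core → C:4 H:4 O:1
  (− 4 ring H displaced by substituents)
  + SH → S:1 H:1
  + NO2 → N:1 O:2
  + OH → O:1 H:1
  + CHO → C:1 H:1 O:1
Element totals:
  C: 5
  H: 3
  N: 1
  O: 5
  S: 1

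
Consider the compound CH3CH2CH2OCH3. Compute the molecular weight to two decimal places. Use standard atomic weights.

Element totals:
  C: 4
  H: 10
  O: 1
Molecular formula: C4H10O.
  M = 4(12.011) + 10(1.008) + 15.999
    = 48.044 + 10.080 + 15.999 = 74.123

74.12 g/mol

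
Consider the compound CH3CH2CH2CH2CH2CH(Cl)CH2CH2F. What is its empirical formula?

Element totals:
  C: 8
  H: 16
  Cl: 1
  F: 1
Molecular formula: C8H16ClF.
gcd of subscripts (8, 1, 1, 16) = 1, so the empirical formula equals the molecular formula.

C8H16ClF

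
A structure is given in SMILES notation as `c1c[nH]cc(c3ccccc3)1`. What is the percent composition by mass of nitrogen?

9.78%

Atom tally by fragment:
  pyrrole ring core → C:4 H:5 N:1
  (− 1 ring H displaced by substituents)
  + C6H5 → C:6 H:5
Element totals:
  C: 10
  H: 9
  N: 1
Molecular formula: C10H9N.
Molar mass = 143.189 g/mol.
Mass from N: 1 × 14.007 = 14.007 g/mol.
%N = 14.007 / 143.189 × 100 = 9.78%.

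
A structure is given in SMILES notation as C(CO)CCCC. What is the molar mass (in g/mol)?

102.18 g/mol

Atom tally by fragment:
  HOCH2CH2 → C:2 H:5 O:1
  CH2 → C:1 H:2
  CH2 → C:1 H:2
  CH2 → C:1 H:2
  CH3 → C:1 H:3
Element totals:
  C: 6
  H: 14
  O: 1
Molecular formula: C6H14O.
  M = 6(12.011) + 14(1.008) + 15.999
    = 72.066 + 14.112 + 15.999 = 102.177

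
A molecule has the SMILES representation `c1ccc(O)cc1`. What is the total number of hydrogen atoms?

Atom tally by fragment:
  benzene ring core → C:6 H:6
  (− 1 ring H displaced by substituents)
  + OH → O:1 H:1
Element totals:
  C: 6
  H: 6
  O: 1

6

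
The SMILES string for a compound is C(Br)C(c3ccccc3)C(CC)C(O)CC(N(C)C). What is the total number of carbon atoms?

16

Atom tally by fragment:
  BrCH2 → C:1 H:2 Br:1
  CH(C6H5) → C:7 H:6
  CH(C2H5) → C:3 H:6
  CH(OH) → C:1 H:2 O:1
  CH2 → C:1 H:2
  CH2N(CH3)2 → C:3 H:8 N:1
Element totals:
  C: 16
  H: 26
  Br: 1
  N: 1
  O: 1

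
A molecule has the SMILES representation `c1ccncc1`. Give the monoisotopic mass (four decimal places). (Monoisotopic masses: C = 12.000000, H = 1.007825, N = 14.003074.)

79.0422

Atom tally by fragment:
  pyridine ring core → C:5 H:5 N:1
Element totals:
  C: 5
  H: 5
  N: 1
Molecular formula: C5H5N.
  M = 5(12.0) + 5(1.007825) + 14.003074
    = 60.000000 + 5.039125 + 14.003074 = 79.042199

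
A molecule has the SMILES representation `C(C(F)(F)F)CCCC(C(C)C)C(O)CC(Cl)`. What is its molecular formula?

Atom tally by fragment:
  F3CCH2 → C:2 H:2 F:3
  CH2 → C:1 H:2
  CH2 → C:1 H:2
  CH2 → C:1 H:2
  CH(CH(CH3)2) → C:4 H:8
  CH(OH) → C:1 H:2 O:1
  CH2 → C:1 H:2
  CH2Cl → C:1 H:2 Cl:1
Element totals:
  C: 12
  H: 22
  Cl: 1
  F: 3
  O: 1

C12H22ClF3O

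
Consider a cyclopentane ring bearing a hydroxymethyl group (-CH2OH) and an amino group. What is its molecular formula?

C6H13NO

Atom tally by fragment:
  cyclopentane ring core → C:5 H:10
  (− 2 ring H displaced by substituents)
  + CH2OH → C:1 H:3 O:1
  + NH2 → N:1 H:2
Element totals:
  C: 6
  H: 13
  N: 1
  O: 1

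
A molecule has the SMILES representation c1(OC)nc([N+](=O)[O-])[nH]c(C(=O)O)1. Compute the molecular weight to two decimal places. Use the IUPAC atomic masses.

187.11 g/mol

Atom tally by fragment:
  imidazole ring core → C:3 H:4 N:2
  (− 3 ring H displaced by substituents)
  + OCH3 → C:1 H:3 O:1
  + NO2 → N:1 O:2
  + COOH → C:1 H:1 O:2
Element totals:
  C: 5
  H: 5
  N: 3
  O: 5
Molecular formula: C5H5N3O5.
  M = 5(12.011) + 5(1.008) + 3(14.007) + 5(15.999)
    = 60.055 + 5.040 + 42.021 + 79.995 = 187.111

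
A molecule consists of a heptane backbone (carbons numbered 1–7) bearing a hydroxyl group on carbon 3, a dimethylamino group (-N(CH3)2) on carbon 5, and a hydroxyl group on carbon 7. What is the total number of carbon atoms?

9

Atom tally by fragment:
  CH3 → C:1 H:3
  CH2 → C:1 H:2
  CH(OH) → C:1 H:2 O:1
  CH2 → C:1 H:2
  CH(N(CH3)2) → C:3 H:7 N:1
  CH2 → C:1 H:2
  CH2OH → C:1 H:3 O:1
Element totals:
  C: 9
  H: 21
  N: 1
  O: 2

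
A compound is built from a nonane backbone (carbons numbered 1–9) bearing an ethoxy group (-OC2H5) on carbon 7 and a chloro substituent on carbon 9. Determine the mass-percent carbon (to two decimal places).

63.90%

Atom tally by fragment:
  CH3 → C:1 H:3
  CH2 → C:1 H:2
  CH2 → C:1 H:2
  CH2 → C:1 H:2
  CH2 → C:1 H:2
  CH2 → C:1 H:2
  CH(OC2H5) → C:3 H:6 O:1
  CH2 → C:1 H:2
  CH2Cl → C:1 H:2 Cl:1
Element totals:
  C: 11
  H: 23
  Cl: 1
  O: 1
Molecular formula: C11H23ClO.
Molar mass = 206.754 g/mol.
Mass from C: 11 × 12.011 = 132.121 g/mol.
%C = 132.121 / 206.754 × 100 = 63.90%.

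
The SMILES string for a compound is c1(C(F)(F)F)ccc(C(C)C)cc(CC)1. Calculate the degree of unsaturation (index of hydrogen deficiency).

Atom tally by fragment:
  benzene ring core → C:6 H:6
  (− 3 ring H displaced by substituents)
  + CF3 → C:1 F:3
  + CH(CH3)2 → C:3 H:7
  + C2H5 → C:2 H:5
Element totals:
  C: 12
  H: 15
  F: 3
Molecular formula: C12H15F3.
DoU = (2C + 2 + N − H − X) / 2 = (2·12 + 2 + 0 − 15 − 3) / 2 = 4.

4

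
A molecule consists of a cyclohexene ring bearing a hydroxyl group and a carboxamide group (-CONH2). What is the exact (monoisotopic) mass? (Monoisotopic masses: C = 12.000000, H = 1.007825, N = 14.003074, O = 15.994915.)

141.0790

Atom tally by fragment:
  cyclohexene ring core → C:6 H:10
  (− 2 ring H displaced by substituents)
  + OH → O:1 H:1
  + CONH2 → C:1 H:2 O:1 N:1
Element totals:
  C: 7
  H: 11
  N: 1
  O: 2
Molecular formula: C7H11NO2.
  M = 7(12.0) + 11(1.007825) + 14.003074 + 2(15.994915)
    = 84.000000 + 11.086075 + 14.003074 + 31.989830 = 141.078979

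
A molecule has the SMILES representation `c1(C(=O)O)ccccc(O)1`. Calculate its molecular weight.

Atom tally by fragment:
  benzene ring core → C:6 H:6
  (− 2 ring H displaced by substituents)
  + COOH → C:1 H:1 O:2
  + OH → O:1 H:1
Element totals:
  C: 7
  H: 6
  O: 3
Molecular formula: C7H6O3.
  M = 7(12.011) + 6(1.008) + 3(15.999)
    = 84.077 + 6.048 + 47.997 = 138.122

138.12 g/mol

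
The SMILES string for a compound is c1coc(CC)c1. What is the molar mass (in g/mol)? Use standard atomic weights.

96.13 g/mol

Atom tally by fragment:
  furan ring core → C:4 H:4 O:1
  (− 1 ring H displaced by substituents)
  + C2H5 → C:2 H:5
Element totals:
  C: 6
  H: 8
  O: 1
Molecular formula: C6H8O.
  M = 6(12.011) + 8(1.008) + 15.999
    = 72.066 + 8.064 + 15.999 = 96.129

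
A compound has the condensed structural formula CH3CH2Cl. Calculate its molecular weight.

Atom tally by fragment:
  CH3 → C:1 H:3
  CH2Cl → C:1 H:2 Cl:1
Element totals:
  C: 2
  H: 5
  Cl: 1
Molecular formula: C2H5Cl.
  M = 2(12.011) + 5(1.008) + 35.45
    = 24.022 + 5.040 + 35.450 = 64.512

64.51 g/mol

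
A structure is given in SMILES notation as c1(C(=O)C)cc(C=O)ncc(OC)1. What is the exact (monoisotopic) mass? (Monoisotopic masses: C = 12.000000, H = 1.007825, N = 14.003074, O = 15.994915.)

Atom tally by fragment:
  pyridine ring core → C:5 H:5 N:1
  (− 3 ring H displaced by substituents)
  + COCH3 → C:2 H:3 O:1
  + CHO → C:1 H:1 O:1
  + OCH3 → C:1 H:3 O:1
Element totals:
  C: 9
  H: 9
  N: 1
  O: 3
Molecular formula: C9H9NO3.
  M = 9(12.0) + 9(1.007825) + 14.003074 + 3(15.994915)
    = 108.000000 + 9.070425 + 14.003074 + 47.984745 = 179.058244

179.0582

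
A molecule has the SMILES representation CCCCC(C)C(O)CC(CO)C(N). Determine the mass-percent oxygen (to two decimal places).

15.74%

Atom tally by fragment:
  CH3 → C:1 H:3
  CH2 → C:1 H:2
  CH2 → C:1 H:2
  CH2 → C:1 H:2
  CH(CH3) → C:2 H:4
  CH(OH) → C:1 H:2 O:1
  CH2 → C:1 H:2
  CH(CH2OH) → C:2 H:4 O:1
  CH2NH2 → C:1 H:4 N:1
Element totals:
  C: 11
  H: 25
  N: 1
  O: 2
Molecular formula: C11H25NO2.
Molar mass = 203.326 g/mol.
Mass from O: 2 × 15.999 = 31.998 g/mol.
%O = 31.998 / 203.326 × 100 = 15.74%.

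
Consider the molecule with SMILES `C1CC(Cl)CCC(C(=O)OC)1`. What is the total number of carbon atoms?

8

Atom tally by fragment:
  cyclohexane ring core → C:6 H:12
  (− 2 ring H displaced by substituents)
  + Cl → Cl:1
  + COOCH3 → C:2 H:3 O:2
Element totals:
  C: 8
  H: 13
  Cl: 1
  O: 2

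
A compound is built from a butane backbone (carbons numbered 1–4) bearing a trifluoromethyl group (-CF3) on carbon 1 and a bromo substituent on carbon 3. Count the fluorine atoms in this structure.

3

Atom tally by fragment:
  F3CCH2 → C:2 H:2 F:3
  CH2 → C:1 H:2
  CH(Br) → C:1 H:1 Br:1
  CH3 → C:1 H:3
Element totals:
  C: 5
  H: 8
  Br: 1
  F: 3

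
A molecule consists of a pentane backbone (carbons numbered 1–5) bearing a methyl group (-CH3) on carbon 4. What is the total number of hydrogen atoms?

Atom tally by fragment:
  CH3 → C:1 H:3
  CH2 → C:1 H:2
  CH2 → C:1 H:2
  CH(CH3) → C:2 H:4
  CH3 → C:1 H:3
Element totals:
  C: 6
  H: 14

14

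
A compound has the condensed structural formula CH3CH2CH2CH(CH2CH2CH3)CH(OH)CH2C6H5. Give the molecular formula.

Atom tally by fragment:
  CH3 → C:1 H:3
  CH2 → C:1 H:2
  CH2 → C:1 H:2
  CH(CH2CH2CH3) → C:4 H:8
  CH(OH) → C:1 H:2 O:1
  CH2C6H5 → C:7 H:7
Element totals:
  C: 15
  H: 24
  O: 1

C15H24O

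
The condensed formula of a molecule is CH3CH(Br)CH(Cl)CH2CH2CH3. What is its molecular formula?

C6H12BrCl

Atom tally by fragment:
  CH3 → C:1 H:3
  CH(Br) → C:1 H:1 Br:1
  CH(Cl) → C:1 H:1 Cl:1
  CH2 → C:1 H:2
  CH2 → C:1 H:2
  CH3 → C:1 H:3
Element totals:
  C: 6
  H: 12
  Br: 1
  Cl: 1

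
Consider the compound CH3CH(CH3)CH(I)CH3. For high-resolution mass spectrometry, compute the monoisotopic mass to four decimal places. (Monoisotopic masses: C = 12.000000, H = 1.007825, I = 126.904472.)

197.9905

Atom tally by fragment:
  CH3 → C:1 H:3
  CH(CH3) → C:2 H:4
  CH(I) → C:1 H:1 I:1
  CH3 → C:1 H:3
Element totals:
  C: 5
  H: 11
  I: 1
Molecular formula: C5H11I.
  M = 5(12.0) + 11(1.007825) + 126.904472
    = 60.000000 + 11.086075 + 126.904472 = 197.990547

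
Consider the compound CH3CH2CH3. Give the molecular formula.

Atom tally by fragment:
  CH3 → C:1 H:3
  CH2 → C:1 H:2
  CH3 → C:1 H:3
Element totals:
  C: 3
  H: 8

C3H8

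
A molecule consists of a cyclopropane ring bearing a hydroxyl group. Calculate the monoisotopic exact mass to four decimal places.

58.0419

Atom tally by fragment:
  cyclopropane ring core → C:3 H:6
  (− 1 ring H displaced by substituents)
  + OH → O:1 H:1
Element totals:
  C: 3
  H: 6
  O: 1
Molecular formula: C3H6O.
  M = 3(12.0) + 6(1.007825) + 15.994915
    = 36.000000 + 6.046950 + 15.994915 = 58.041865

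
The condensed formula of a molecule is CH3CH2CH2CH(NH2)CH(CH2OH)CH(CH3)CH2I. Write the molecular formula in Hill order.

C9H20INO

Atom tally by fragment:
  CH3 → C:1 H:3
  CH2 → C:1 H:2
  CH2 → C:1 H:2
  CH(NH2) → C:1 H:3 N:1
  CH(CH2OH) → C:2 H:4 O:1
  CH(CH3) → C:2 H:4
  CH2I → C:1 H:2 I:1
Element totals:
  C: 9
  H: 20
  I: 1
  N: 1
  O: 1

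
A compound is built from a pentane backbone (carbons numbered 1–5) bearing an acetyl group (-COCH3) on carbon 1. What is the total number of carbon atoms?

7

Atom tally by fragment:
  CH3COCH2 → C:3 H:5 O:1
  CH2 → C:1 H:2
  CH2 → C:1 H:2
  CH2 → C:1 H:2
  CH3 → C:1 H:3
Element totals:
  C: 7
  H: 14
  O: 1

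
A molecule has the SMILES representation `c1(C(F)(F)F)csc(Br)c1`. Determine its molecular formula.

C5H2BrF3S

Atom tally by fragment:
  thiophene ring core → C:4 H:4 S:1
  (− 2 ring H displaced by substituents)
  + CF3 → C:1 F:3
  + Br → Br:1
Element totals:
  C: 5
  H: 2
  Br: 1
  F: 3
  S: 1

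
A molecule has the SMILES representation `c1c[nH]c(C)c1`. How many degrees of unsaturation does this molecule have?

3

Atom tally by fragment:
  pyrrole ring core → C:4 H:5 N:1
  (− 1 ring H displaced by substituents)
  + CH3 → C:1 H:3
Element totals:
  C: 5
  H: 7
  N: 1
Molecular formula: C5H7N.
DoU = (2C + 2 + N − H − X) / 2 = (2·5 + 2 + 1 − 7 − 0) / 2 = 3.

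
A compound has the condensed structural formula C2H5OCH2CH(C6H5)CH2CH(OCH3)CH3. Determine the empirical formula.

Element totals:
  C: 14
  H: 22
  O: 2
Molecular formula: C14H22O2.
gcd of subscripts = 2; dividing each by 2:
  C: 14/2 = 7
  H: 22/2 = 11
  O: 2/2 = 1

C7H11O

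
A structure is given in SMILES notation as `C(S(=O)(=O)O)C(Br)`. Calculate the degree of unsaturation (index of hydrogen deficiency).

Atom tally by fragment:
  HO3SCH2 → C:1 H:3 S:1 O:3
  CH2Br → C:1 H:2 Br:1
Element totals:
  C: 2
  H: 5
  Br: 1
  O: 3
  S: 1
Molecular formula: C2H5BrO3S.
DoU = (2C + 2 + N − H − X) / 2 = (2·2 + 2 + 0 − 5 − 1) / 2 = 0.

0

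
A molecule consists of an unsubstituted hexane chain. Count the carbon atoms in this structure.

Atom tally by fragment:
  CH3 → C:1 H:3
  CH2 → C:1 H:2
  CH2 → C:1 H:2
  CH2 → C:1 H:2
  CH2 → C:1 H:2
  CH3 → C:1 H:3
Element totals:
  C: 6
  H: 14

6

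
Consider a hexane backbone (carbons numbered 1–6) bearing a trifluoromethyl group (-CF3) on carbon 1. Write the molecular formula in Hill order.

C7H13F3

Atom tally by fragment:
  F3CCH2 → C:2 H:2 F:3
  CH2 → C:1 H:2
  CH2 → C:1 H:2
  CH2 → C:1 H:2
  CH2 → C:1 H:2
  CH3 → C:1 H:3
Element totals:
  C: 7
  H: 13
  F: 3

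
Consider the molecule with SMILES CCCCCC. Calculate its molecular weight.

86.18 g/mol

Atom tally by fragment:
  CH3 → C:1 H:3
  CH2 → C:1 H:2
  CH2 → C:1 H:2
  CH2 → C:1 H:2
  CH2 → C:1 H:2
  CH3 → C:1 H:3
Element totals:
  C: 6
  H: 14
Molecular formula: C6H14.
  M = 6(12.011) + 14(1.008)
    = 72.066 + 14.112 = 86.178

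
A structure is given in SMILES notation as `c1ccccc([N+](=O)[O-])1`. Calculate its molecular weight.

123.11 g/mol

Atom tally by fragment:
  benzene ring core → C:6 H:6
  (− 1 ring H displaced by substituents)
  + NO2 → N:1 O:2
Element totals:
  C: 6
  H: 5
  N: 1
  O: 2
Molecular formula: C6H5NO2.
  M = 6(12.011) + 5(1.008) + 14.007 + 2(15.999)
    = 72.066 + 5.040 + 14.007 + 31.998 = 123.111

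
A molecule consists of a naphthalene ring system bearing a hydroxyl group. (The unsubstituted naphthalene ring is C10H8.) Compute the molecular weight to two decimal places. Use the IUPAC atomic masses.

Atom tally by fragment:
  naphthalene ring system core → C:10 H:8
  (− 1 ring H displaced by substituents)
  + OH → O:1 H:1
Element totals:
  C: 10
  H: 8
  O: 1
Molecular formula: C10H8O.
  M = 10(12.011) + 8(1.008) + 15.999
    = 120.110 + 8.064 + 15.999 = 144.173

144.17 g/mol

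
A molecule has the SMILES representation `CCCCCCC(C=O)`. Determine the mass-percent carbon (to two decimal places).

74.94%

Atom tally by fragment:
  CH3 → C:1 H:3
  CH2 → C:1 H:2
  CH2 → C:1 H:2
  CH2 → C:1 H:2
  CH2 → C:1 H:2
  CH2 → C:1 H:2
  CH2CHO → C:2 H:3 O:1
Element totals:
  C: 8
  H: 16
  O: 1
Molecular formula: C8H16O.
Molar mass = 128.215 g/mol.
Mass from C: 8 × 12.011 = 96.088 g/mol.
%C = 96.088 / 128.215 × 100 = 74.94%.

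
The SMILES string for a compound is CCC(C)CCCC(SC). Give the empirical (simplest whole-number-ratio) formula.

Atom tally by fragment:
  CH3 → C:1 H:3
  CH2 → C:1 H:2
  CH(CH3) → C:2 H:4
  CH2 → C:1 H:2
  CH2 → C:1 H:2
  CH2 → C:1 H:2
  CH2SCH3 → C:2 H:5 S:1
Element totals:
  C: 9
  H: 20
  S: 1
Molecular formula: C9H20S.
gcd of subscripts (9, 20, 1) = 1, so the empirical formula equals the molecular formula.

C9H20S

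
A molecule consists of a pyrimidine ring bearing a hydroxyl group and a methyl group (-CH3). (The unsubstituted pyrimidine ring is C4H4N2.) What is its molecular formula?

Atom tally by fragment:
  pyrimidine ring core → C:4 H:4 N:2
  (− 2 ring H displaced by substituents)
  + OH → O:1 H:1
  + CH3 → C:1 H:3
Element totals:
  C: 5
  H: 6
  N: 2
  O: 1

C5H6N2O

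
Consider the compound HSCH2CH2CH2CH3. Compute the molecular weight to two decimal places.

90.18 g/mol

Atom tally by fragment:
  HSCH2 → C:1 H:3 S:1
  CH2 → C:1 H:2
  CH2 → C:1 H:2
  CH3 → C:1 H:3
Element totals:
  C: 4
  H: 10
  S: 1
Molecular formula: C4H10S.
  M = 4(12.011) + 10(1.008) + 32.06
    = 48.044 + 10.080 + 32.060 = 90.184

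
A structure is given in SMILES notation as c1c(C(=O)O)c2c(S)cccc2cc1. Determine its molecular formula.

C11H8O2S

Atom tally by fragment:
  naphthalene ring system core → C:10 H:8
  (− 2 ring H displaced by substituents)
  + COOH → C:1 H:1 O:2
  + SH → S:1 H:1
Element totals:
  C: 11
  H: 8
  O: 2
  S: 1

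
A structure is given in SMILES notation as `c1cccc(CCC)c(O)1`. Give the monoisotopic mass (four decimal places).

136.0888

Atom tally by fragment:
  benzene ring core → C:6 H:6
  (− 2 ring H displaced by substituents)
  + CH2CH2CH3 → C:3 H:7
  + OH → O:1 H:1
Element totals:
  C: 9
  H: 12
  O: 1
Molecular formula: C9H12O.
  M = 9(12.0) + 12(1.007825) + 15.994915
    = 108.000000 + 12.093900 + 15.994915 = 136.088815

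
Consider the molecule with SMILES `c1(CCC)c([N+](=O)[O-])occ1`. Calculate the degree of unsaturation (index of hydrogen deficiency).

4

Atom tally by fragment:
  furan ring core → C:4 H:4 O:1
  (− 2 ring H displaced by substituents)
  + CH2CH2CH3 → C:3 H:7
  + NO2 → N:1 O:2
Element totals:
  C: 7
  H: 9
  N: 1
  O: 3
Molecular formula: C7H9NO3.
DoU = (2C + 2 + N − H − X) / 2 = (2·7 + 2 + 1 − 9 − 0) / 2 = 4.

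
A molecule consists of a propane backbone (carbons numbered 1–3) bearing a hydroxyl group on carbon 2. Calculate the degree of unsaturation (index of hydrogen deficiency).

Atom tally by fragment:
  CH3 → C:1 H:3
  CH(OH) → C:1 H:2 O:1
  CH3 → C:1 H:3
Element totals:
  C: 3
  H: 8
  O: 1
Molecular formula: C3H8O.
DoU = (2C + 2 + N − H − X) / 2 = (2·3 + 2 + 0 − 8 − 0) / 2 = 0.

0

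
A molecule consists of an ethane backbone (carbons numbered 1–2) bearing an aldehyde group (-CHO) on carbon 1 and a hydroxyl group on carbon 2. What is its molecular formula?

Atom tally by fragment:
  OHCCH2 → C:2 H:3 O:1
  CH2OH → C:1 H:3 O:1
Element totals:
  C: 3
  H: 6
  O: 2

C3H6O2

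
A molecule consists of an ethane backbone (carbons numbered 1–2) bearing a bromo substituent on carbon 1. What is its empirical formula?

C2H5Br

Atom tally by fragment:
  BrCH2 → C:1 H:2 Br:1
  CH3 → C:1 H:3
Element totals:
  C: 2
  H: 5
  Br: 1
Molecular formula: C2H5Br.
gcd of subscripts (1, 2, 5) = 1, so the empirical formula equals the molecular formula.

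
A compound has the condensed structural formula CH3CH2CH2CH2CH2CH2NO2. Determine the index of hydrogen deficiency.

1

Element totals:
  C: 6
  H: 13
  N: 1
  O: 2
Molecular formula: C6H13NO2.
DoU = (2C + 2 + N − H − X) / 2 = (2·6 + 2 + 1 − 13 − 0) / 2 = 1.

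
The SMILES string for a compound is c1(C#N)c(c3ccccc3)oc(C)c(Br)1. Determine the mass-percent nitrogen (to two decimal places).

5.34%

Atom tally by fragment:
  furan ring core → C:4 H:4 O:1
  (− 4 ring H displaced by substituents)
  + CN → C:1 N:1
  + C6H5 → C:6 H:5
  + CH3 → C:1 H:3
  + Br → Br:1
Element totals:
  C: 12
  H: 8
  Br: 1
  N: 1
  O: 1
Molecular formula: C12H8BrNO.
Molar mass = 262.106 g/mol.
Mass from N: 1 × 14.007 = 14.007 g/mol.
%N = 14.007 / 262.106 × 100 = 5.34%.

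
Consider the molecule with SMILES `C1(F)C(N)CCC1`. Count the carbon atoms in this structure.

Atom tally by fragment:
  cyclopentane ring core → C:5 H:10
  (− 2 ring H displaced by substituents)
  + F → F:1
  + NH2 → N:1 H:2
Element totals:
  C: 5
  H: 10
  F: 1
  N: 1

5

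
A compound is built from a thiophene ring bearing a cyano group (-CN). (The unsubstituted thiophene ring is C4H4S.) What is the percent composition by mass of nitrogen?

12.83%

Atom tally by fragment:
  thiophene ring core → C:4 H:4 S:1
  (− 1 ring H displaced by substituents)
  + CN → C:1 N:1
Element totals:
  C: 5
  H: 3
  N: 1
  S: 1
Molecular formula: C5H3NS.
Molar mass = 109.146 g/mol.
Mass from N: 1 × 14.007 = 14.007 g/mol.
%N = 14.007 / 109.146 × 100 = 12.83%.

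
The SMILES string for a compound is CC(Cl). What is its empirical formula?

Atom tally by fragment:
  CH3 → C:1 H:3
  CH2Cl → C:1 H:2 Cl:1
Element totals:
  C: 2
  H: 5
  Cl: 1
Molecular formula: C2H5Cl.
gcd of subscripts (2, 1, 5) = 1, so the empirical formula equals the molecular formula.

C2H5Cl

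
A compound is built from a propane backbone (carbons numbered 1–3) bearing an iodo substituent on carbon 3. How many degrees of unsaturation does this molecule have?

Atom tally by fragment:
  CH3 → C:1 H:3
  CH2 → C:1 H:2
  CH2I → C:1 H:2 I:1
Element totals:
  C: 3
  H: 7
  I: 1
Molecular formula: C3H7I.
DoU = (2C + 2 + N − H − X) / 2 = (2·3 + 2 + 0 − 7 − 1) / 2 = 0.

0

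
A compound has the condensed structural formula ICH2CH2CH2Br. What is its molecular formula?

C3H6BrI

Element totals:
  C: 3
  H: 6
  Br: 1
  I: 1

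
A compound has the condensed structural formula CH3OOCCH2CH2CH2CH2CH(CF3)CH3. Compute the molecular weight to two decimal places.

Element totals:
  C: 9
  H: 15
  F: 3
  O: 2
Molecular formula: C9H15F3O2.
  M = 9(12.011) + 15(1.008) + 3(18.998) + 2(15.999)
    = 108.099 + 15.120 + 56.994 + 31.998 = 212.211

212.21 g/mol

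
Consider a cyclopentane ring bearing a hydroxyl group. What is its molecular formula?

Atom tally by fragment:
  cyclopentane ring core → C:5 H:10
  (− 1 ring H displaced by substituents)
  + OH → O:1 H:1
Element totals:
  C: 5
  H: 10
  O: 1

C5H10O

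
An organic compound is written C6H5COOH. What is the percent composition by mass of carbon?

Element totals:
  C: 7
  H: 6
  O: 2
Molecular formula: C7H6O2.
Molar mass = 122.123 g/mol.
Mass from C: 7 × 12.011 = 84.077 g/mol.
%C = 84.077 / 122.123 × 100 = 68.85%.

68.85%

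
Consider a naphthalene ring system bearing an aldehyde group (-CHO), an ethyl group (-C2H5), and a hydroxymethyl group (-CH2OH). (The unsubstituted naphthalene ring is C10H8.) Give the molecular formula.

Atom tally by fragment:
  naphthalene ring system core → C:10 H:8
  (− 3 ring H displaced by substituents)
  + CHO → C:1 H:1 O:1
  + C2H5 → C:2 H:5
  + CH2OH → C:1 H:3 O:1
Element totals:
  C: 14
  H: 14
  O: 2

C14H14O2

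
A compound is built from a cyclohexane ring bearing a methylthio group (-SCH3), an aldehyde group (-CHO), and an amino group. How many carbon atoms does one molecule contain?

8

Atom tally by fragment:
  cyclohexane ring core → C:6 H:12
  (− 3 ring H displaced by substituents)
  + SCH3 → C:1 H:3 S:1
  + CHO → C:1 H:1 O:1
  + NH2 → N:1 H:2
Element totals:
  C: 8
  H: 15
  N: 1
  O: 1
  S: 1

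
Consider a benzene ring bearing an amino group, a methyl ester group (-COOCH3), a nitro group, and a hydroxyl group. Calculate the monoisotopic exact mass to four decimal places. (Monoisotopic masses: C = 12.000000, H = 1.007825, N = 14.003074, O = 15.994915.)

Atom tally by fragment:
  benzene ring core → C:6 H:6
  (− 4 ring H displaced by substituents)
  + NH2 → N:1 H:2
  + COOCH3 → C:2 H:3 O:2
  + NO2 → N:1 O:2
  + OH → O:1 H:1
Element totals:
  C: 8
  H: 8
  N: 2
  O: 5
Molecular formula: C8H8N2O5.
  M = 8(12.0) + 8(1.007825) + 2(14.003074) + 5(15.994915)
    = 96.000000 + 8.062600 + 28.006148 + 79.974575 = 212.043323

212.0433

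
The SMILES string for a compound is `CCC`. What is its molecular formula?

C3H8

Atom tally by fragment:
  CH3 → C:1 H:3
  CH2 → C:1 H:2
  CH3 → C:1 H:3
Element totals:
  C: 3
  H: 8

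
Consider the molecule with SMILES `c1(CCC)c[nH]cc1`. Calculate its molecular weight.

Atom tally by fragment:
  pyrrole ring core → C:4 H:5 N:1
  (− 1 ring H displaced by substituents)
  + CH2CH2CH3 → C:3 H:7
Element totals:
  C: 7
  H: 11
  N: 1
Molecular formula: C7H11N.
  M = 7(12.011) + 11(1.008) + 14.007
    = 84.077 + 11.088 + 14.007 = 109.172

109.17 g/mol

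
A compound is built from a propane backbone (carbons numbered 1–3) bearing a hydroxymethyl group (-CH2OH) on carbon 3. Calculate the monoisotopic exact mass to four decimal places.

Atom tally by fragment:
  CH3 → C:1 H:3
  CH2 → C:1 H:2
  CH2CH2OH → C:2 H:5 O:1
Element totals:
  C: 4
  H: 10
  O: 1
Molecular formula: C4H10O.
  M = 4(12.0) + 10(1.007825) + 15.994915
    = 48.000000 + 10.078250 + 15.994915 = 74.073165

74.0732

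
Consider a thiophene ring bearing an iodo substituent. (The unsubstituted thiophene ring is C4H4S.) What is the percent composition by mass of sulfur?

15.26%

Atom tally by fragment:
  thiophene ring core → C:4 H:4 S:1
  (− 1 ring H displaced by substituents)
  + I → I:1
Element totals:
  C: 4
  H: 3
  I: 1
  S: 1
Molecular formula: C4H3IS.
Molar mass = 210.032 g/mol.
Mass from S: 1 × 32.06 = 32.060 g/mol.
%S = 32.060 / 210.032 × 100 = 15.26%.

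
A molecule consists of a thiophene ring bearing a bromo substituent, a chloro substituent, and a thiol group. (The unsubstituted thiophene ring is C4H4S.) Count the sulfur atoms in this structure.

2

Atom tally by fragment:
  thiophene ring core → C:4 H:4 S:1
  (− 3 ring H displaced by substituents)
  + Br → Br:1
  + Cl → Cl:1
  + SH → S:1 H:1
Element totals:
  C: 4
  H: 2
  Br: 1
  Cl: 1
  S: 2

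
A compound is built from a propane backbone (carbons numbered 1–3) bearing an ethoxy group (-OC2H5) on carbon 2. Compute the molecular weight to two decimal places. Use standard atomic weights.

88.15 g/mol

Atom tally by fragment:
  CH3 → C:1 H:3
  CH(OC2H5) → C:3 H:6 O:1
  CH3 → C:1 H:3
Element totals:
  C: 5
  H: 12
  O: 1
Molecular formula: C5H12O.
  M = 5(12.011) + 12(1.008) + 15.999
    = 60.055 + 12.096 + 15.999 = 88.150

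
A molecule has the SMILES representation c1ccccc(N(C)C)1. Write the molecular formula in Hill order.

C8H11N

Atom tally by fragment:
  benzene ring core → C:6 H:6
  (− 1 ring H displaced by substituents)
  + N(CH3)2 → N:1 C:2 H:6
Element totals:
  C: 8
  H: 11
  N: 1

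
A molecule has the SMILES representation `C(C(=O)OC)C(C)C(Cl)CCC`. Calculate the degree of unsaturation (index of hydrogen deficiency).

1

Atom tally by fragment:
  CH3OOCCH2 → C:3 H:5 O:2
  CH(CH3) → C:2 H:4
  CH(Cl) → C:1 H:1 Cl:1
  CH2 → C:1 H:2
  CH2 → C:1 H:2
  CH3 → C:1 H:3
Element totals:
  C: 9
  H: 17
  Cl: 1
  O: 2
Molecular formula: C9H17ClO2.
DoU = (2C + 2 + N − H − X) / 2 = (2·9 + 2 + 0 − 17 − 1) / 2 = 1.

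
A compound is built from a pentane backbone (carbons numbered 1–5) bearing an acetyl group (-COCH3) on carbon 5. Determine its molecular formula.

Atom tally by fragment:
  CH3 → C:1 H:3
  CH2 → C:1 H:2
  CH2 → C:1 H:2
  CH2 → C:1 H:2
  CH2COCH3 → C:3 H:5 O:1
Element totals:
  C: 7
  H: 14
  O: 1

C7H14O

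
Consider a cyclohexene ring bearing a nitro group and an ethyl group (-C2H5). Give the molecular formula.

Atom tally by fragment:
  cyclohexene ring core → C:6 H:10
  (− 2 ring H displaced by substituents)
  + NO2 → N:1 O:2
  + C2H5 → C:2 H:5
Element totals:
  C: 8
  H: 13
  N: 1
  O: 2

C8H13NO2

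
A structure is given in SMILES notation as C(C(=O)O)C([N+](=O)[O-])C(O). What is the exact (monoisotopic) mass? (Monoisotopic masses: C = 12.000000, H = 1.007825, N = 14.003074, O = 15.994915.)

149.0324

Atom tally by fragment:
  HOOCCH2 → C:2 H:3 O:2
  CH(NO2) → C:1 H:1 N:1 O:2
  CH2OH → C:1 H:3 O:1
Element totals:
  C: 4
  H: 7
  N: 1
  O: 5
Molecular formula: C4H7NO5.
  M = 4(12.0) + 7(1.007825) + 14.003074 + 5(15.994915)
    = 48.000000 + 7.054775 + 14.003074 + 79.974575 = 149.032424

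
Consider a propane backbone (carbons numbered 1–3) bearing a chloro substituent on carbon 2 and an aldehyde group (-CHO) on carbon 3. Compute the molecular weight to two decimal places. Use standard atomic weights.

106.55 g/mol

Atom tally by fragment:
  CH3 → C:1 H:3
  CH(Cl) → C:1 H:1 Cl:1
  CH2CHO → C:2 H:3 O:1
Element totals:
  C: 4
  H: 7
  Cl: 1
  O: 1
Molecular formula: C4H7ClO.
  M = 4(12.011) + 7(1.008) + 35.45 + 15.999
    = 48.044 + 7.056 + 35.450 + 15.999 = 106.549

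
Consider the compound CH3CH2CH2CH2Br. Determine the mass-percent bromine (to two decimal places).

58.32%

Atom tally by fragment:
  CH3 → C:1 H:3
  CH2 → C:1 H:2
  CH2 → C:1 H:2
  CH2Br → C:1 H:2 Br:1
Element totals:
  C: 4
  H: 9
  Br: 1
Molecular formula: C4H9Br.
Molar mass = 137.020 g/mol.
Mass from Br: 1 × 79.904 = 79.904 g/mol.
%Br = 79.904 / 137.020 × 100 = 58.32%.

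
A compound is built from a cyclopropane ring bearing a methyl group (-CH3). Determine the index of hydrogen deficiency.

Atom tally by fragment:
  cyclopropane ring core → C:3 H:6
  (− 1 ring H displaced by substituents)
  + CH3 → C:1 H:3
Element totals:
  C: 4
  H: 8
Molecular formula: C4H8.
DoU = (2C + 2 + N − H − X) / 2 = (2·4 + 2 + 0 − 8 − 0) / 2 = 1.

1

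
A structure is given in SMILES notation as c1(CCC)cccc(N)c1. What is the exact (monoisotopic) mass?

Atom tally by fragment:
  benzene ring core → C:6 H:6
  (− 2 ring H displaced by substituents)
  + CH2CH2CH3 → C:3 H:7
  + NH2 → N:1 H:2
Element totals:
  C: 9
  H: 13
  N: 1
Molecular formula: C9H13N.
  M = 9(12.0) + 13(1.007825) + 14.003074
    = 108.000000 + 13.101725 + 14.003074 = 135.104799

135.1048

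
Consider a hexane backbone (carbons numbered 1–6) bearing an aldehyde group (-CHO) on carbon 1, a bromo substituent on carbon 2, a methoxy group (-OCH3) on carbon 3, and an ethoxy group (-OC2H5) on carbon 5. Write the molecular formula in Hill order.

Atom tally by fragment:
  OHCCH2 → C:2 H:3 O:1
  CH(Br) → C:1 H:1 Br:1
  CH(OCH3) → C:2 H:4 O:1
  CH2 → C:1 H:2
  CH(OC2H5) → C:3 H:6 O:1
  CH3 → C:1 H:3
Element totals:
  C: 10
  H: 19
  Br: 1
  O: 3

C10H19BrO3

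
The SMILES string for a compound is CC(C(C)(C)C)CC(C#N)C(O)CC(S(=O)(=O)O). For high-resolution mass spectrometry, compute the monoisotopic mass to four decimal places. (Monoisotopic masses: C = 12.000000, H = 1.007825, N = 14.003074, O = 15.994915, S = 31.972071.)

Atom tally by fragment:
  CH3 → C:1 H:3
  CH(C(CH3)3) → C:5 H:10
  CH2 → C:1 H:2
  CH(CN) → C:2 H:1 N:1
  CH(OH) → C:1 H:2 O:1
  CH2 → C:1 H:2
  CH2SO3H → C:1 H:3 S:1 O:3
Element totals:
  C: 12
  H: 23
  N: 1
  O: 4
  S: 1
Molecular formula: C12H23NO4S.
  M = 12(12.0) + 23(1.007825) + 14.003074 + 4(15.994915) + 31.972071
    = 144.000000 + 23.179975 + 14.003074 + 63.979660 + 31.972071 = 277.134780

277.1348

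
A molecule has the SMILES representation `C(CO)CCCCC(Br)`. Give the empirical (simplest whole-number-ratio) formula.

C7H15BrO

Atom tally by fragment:
  HOCH2CH2 → C:2 H:5 O:1
  CH2 → C:1 H:2
  CH2 → C:1 H:2
  CH2 → C:1 H:2
  CH2 → C:1 H:2
  CH2Br → C:1 H:2 Br:1
Element totals:
  C: 7
  H: 15
  Br: 1
  O: 1
Molecular formula: C7H15BrO.
gcd of subscripts (1, 7, 15, 1) = 1, so the empirical formula equals the molecular formula.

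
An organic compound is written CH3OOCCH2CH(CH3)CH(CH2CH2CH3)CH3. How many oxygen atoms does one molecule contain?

Atom tally by fragment:
  CH3OOCCH2 → C:3 H:5 O:2
  CH(CH3) → C:2 H:4
  CH(CH2CH2CH3) → C:4 H:8
  CH3 → C:1 H:3
Element totals:
  C: 10
  H: 20
  O: 2

2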